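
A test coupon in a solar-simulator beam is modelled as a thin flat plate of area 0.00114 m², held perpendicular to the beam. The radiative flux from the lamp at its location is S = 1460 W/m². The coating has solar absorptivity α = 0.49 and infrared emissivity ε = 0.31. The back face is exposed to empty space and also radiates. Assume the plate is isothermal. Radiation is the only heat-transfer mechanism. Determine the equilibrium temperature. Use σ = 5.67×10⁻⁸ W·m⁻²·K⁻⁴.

T ≈ 378 K

At equilibrium, absorbed power = emitted power.
Absorbing cross-section = A = 0.001140 m²; emitting surface = 2A = 0.002280 m² (ratio 2).
αS·A_cross = εσ·A_surf·T⁴  ⇒  T⁴ = αS/(ε·2σ).
T⁴ = 0.490·1460/(0.31·2·5.67×10⁻⁸) = 2.035×10¹⁰ K⁴.
T = (2.035×10¹⁰)^(1/4).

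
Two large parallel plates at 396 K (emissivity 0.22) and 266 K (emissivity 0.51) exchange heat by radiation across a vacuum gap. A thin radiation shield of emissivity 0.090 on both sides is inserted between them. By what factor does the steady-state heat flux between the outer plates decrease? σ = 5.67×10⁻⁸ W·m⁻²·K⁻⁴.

Without shield: q₀ = σΔ(T⁴)/(1/ε₁+1/ε₂−1) with denominator 5.506.
With shield the two gaps are in series; the resistances add: (1/ε₁+1/ε_s−1)+(1/ε_s+1/ε₂−1) = 14.66+12.07 = 26.73.
Heat-flux ratio q₀/q = 26.73/5.506.

factor ≈ 4.85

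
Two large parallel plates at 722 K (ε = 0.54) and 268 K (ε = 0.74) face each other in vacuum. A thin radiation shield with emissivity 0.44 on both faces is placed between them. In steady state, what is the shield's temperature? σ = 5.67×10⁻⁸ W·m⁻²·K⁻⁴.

T_s ≈ 597 K

In steady state the net flux on the hot side equals that on the cold side.
σ(T₁⁴−T_s⁴)/D₁ = σ(T_s⁴−T₂⁴)/D₂, with D₁ = 1/ε₁+1/ε_s−1 = 3.125, D₂ = 1/ε_s+1/ε₂−1 = 2.624.
Solve for T_s⁴: T_s⁴ = (D₂·T₁⁴ + D₁·T₂⁴)/(D₁+D₂) = 1.268×10¹¹ K⁴.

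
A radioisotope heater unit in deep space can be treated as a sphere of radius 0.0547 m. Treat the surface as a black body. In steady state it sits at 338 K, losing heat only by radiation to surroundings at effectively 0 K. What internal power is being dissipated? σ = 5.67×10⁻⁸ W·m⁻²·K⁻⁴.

Steady state: P = εσA T⁴.
A = 4πr² = 0.03760 m²; T⁴ = (338)⁴ = 1.305×10¹⁰ K⁴.
P = 1.0 × 5.67×10⁻⁸ × 0.03760 × 1.305×10¹⁰.

P ≈ 27.8 W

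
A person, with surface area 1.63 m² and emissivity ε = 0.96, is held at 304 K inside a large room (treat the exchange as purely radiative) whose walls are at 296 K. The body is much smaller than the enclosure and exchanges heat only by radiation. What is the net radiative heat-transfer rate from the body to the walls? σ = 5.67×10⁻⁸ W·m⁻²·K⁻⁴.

P_net ≈ 76.7 W

For a small grey body in a large enclosure: P_net = εσA(T_body⁴ − T_wall⁴).
A = 1.63 m²; T_body⁴ − T_wall⁴ = 8.541×10⁹ − 7.677×10⁹ = 8.642×10⁸ K⁴.
|P_net| = 0.96·5.67×10⁻⁸·1.630·8.642×10⁸.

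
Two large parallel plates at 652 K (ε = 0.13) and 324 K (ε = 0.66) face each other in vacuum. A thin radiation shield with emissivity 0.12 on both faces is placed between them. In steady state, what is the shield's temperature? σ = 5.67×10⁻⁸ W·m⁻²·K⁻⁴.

T_s ≈ 521 K

In steady state the net flux on the hot side equals that on the cold side.
σ(T₁⁴−T_s⁴)/D₁ = σ(T_s⁴−T₂⁴)/D₂, with D₁ = 1/ε₁+1/ε_s−1 = 15.03, D₂ = 1/ε_s+1/ε₂−1 = 8.848.
Solve for T_s⁴: T_s⁴ = (D₂·T₁⁴ + D₁·T₂⁴)/(D₁+D₂) = 7.391×10¹⁰ K⁴.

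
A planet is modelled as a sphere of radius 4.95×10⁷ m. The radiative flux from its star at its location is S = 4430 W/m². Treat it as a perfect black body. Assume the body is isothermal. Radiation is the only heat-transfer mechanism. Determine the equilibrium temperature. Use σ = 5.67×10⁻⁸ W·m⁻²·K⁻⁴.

At equilibrium, absorbed power = emitted power.
Absorbing cross-section = πr² = 7.698×10¹⁵ m²; emitting surface = 4πr² = 3.079×10¹⁶ m² (ratio 4).
S·A_cross = εσ·A_surf·T⁴  ⇒  T⁴ = S/(4σ).
T⁴ = 1.00·4430/(4·5.67×10⁻⁸) = 1.953×10¹⁰ K⁴.
T = (1.953×10¹⁰)^(1/4).

T ≈ 374 K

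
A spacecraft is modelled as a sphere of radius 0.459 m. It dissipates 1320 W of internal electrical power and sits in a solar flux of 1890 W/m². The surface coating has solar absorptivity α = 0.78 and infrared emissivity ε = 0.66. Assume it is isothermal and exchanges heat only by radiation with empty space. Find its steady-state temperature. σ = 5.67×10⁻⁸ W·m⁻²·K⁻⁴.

At steady state, absorbed solar power + internal power = radiated power.
Absorbed: α·S·A_cross = 0.78·1890·0.6619 = 975.7 W (cross-section πr²).
Total input = 975.7 + 1320 = 2296 W.
Radiated: εσ·A_surf·T⁴ with A_surf = 4πr² = 2.647 m².
T⁴ = 2296/(0.66·5.67×10⁻⁸·2.647) = 2.317×10¹⁰ K⁴.

T ≈ 390 K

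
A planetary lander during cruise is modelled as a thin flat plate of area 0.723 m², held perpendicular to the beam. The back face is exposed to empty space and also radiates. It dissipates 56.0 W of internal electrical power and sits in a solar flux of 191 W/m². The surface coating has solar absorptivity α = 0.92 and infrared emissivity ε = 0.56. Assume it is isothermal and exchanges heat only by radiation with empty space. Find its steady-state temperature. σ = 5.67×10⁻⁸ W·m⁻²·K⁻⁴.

At steady state, absorbed solar power + internal power = radiated power.
Absorbed: α·S·A_cross = 0.92·191·0.7230 = 127.0 W (cross-section A).
Total input = 127.0 + 56.0 = 183.0 W.
Radiated: εσ·A_surf·T⁴ with A_surf = 2A = 1.446 m².
T⁴ = 183.0/(0.56·5.67×10⁻⁸·1.446) = 3.987×10⁹ K⁴.

T ≈ 251 K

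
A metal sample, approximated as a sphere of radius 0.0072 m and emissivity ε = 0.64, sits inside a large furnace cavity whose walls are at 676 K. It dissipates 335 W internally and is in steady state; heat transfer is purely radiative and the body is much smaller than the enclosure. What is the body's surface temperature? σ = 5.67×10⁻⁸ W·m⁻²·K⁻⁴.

For a small grey body in a large enclosure, net radiated power = εσA(T⁴ − T_w⁴).
Steady state: P = εσA(T⁴ − T_w⁴) with A = 4πr² = 6.514×10⁻⁴ m².
T⁴ = P/(εσA) + T_w⁴ = 335/(0.64·5.67×10⁻⁸·6.514×10⁻⁴) + (676)⁴
    = 1.417×10¹³ + 2.088×10¹¹ = 1.438×10¹³ K⁴.

T ≈ 1950 K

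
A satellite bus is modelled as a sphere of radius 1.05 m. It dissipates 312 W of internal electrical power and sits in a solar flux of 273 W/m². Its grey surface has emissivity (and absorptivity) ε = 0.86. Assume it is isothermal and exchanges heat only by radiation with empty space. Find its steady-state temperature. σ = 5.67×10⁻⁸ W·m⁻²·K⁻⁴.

At steady state, absorbed solar power + internal power = radiated power.
Absorbed: α·S·A_cross = 0.86·273·3.464 = 813.2 W (cross-section πr²).
Total input = 813.2 + 312 = 1125 W.
Radiated: εσ·A_surf·T⁴ with A_surf = 4πr² = 13.85 m².
T⁴ = 1125/(0.86·5.67×10⁻⁸·13.85) = 1.666×10⁹ K⁴.

T ≈ 202 K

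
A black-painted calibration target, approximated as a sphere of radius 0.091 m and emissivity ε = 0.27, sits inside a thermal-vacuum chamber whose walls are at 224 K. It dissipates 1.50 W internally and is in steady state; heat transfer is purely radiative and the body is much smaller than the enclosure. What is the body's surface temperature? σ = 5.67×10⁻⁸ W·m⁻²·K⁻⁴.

For a small grey body in a large enclosure, net radiated power = εσA(T⁴ − T_w⁴).
Steady state: P = εσA(T⁴ − T_w⁴) with A = 4πr² = 0.1041 m².
T⁴ = P/(εσA) + T_w⁴ = 1.50/(0.27·5.67×10⁻⁸·0.1041) + (224)⁴
    = 9.416×10⁸ + 2.518×10⁹ = 3.459×10⁹ K⁴.

T ≈ 243 K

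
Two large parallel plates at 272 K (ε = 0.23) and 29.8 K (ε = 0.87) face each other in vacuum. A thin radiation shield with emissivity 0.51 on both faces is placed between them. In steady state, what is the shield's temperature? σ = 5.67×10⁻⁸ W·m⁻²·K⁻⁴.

In steady state the net flux on the hot side equals that on the cold side.
σ(T₁⁴−T_s⁴)/D₁ = σ(T_s⁴−T₂⁴)/D₂, with D₁ = 1/ε₁+1/ε_s−1 = 5.309, D₂ = 1/ε_s+1/ε₂−1 = 2.110.
Solve for T_s⁴: T_s⁴ = (D₂·T₁⁴ + D₁·T₂⁴)/(D₁+D₂) = 1.557×10⁹ K⁴.

T_s ≈ 199 K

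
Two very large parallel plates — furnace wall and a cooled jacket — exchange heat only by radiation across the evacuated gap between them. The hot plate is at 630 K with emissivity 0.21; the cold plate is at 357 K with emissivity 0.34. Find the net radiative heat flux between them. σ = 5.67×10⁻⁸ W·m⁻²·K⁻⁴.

q ≈ 1200 W/m²

For two infinite grey parallel plates, q = σ(T₁⁴ − T₂⁴)/(1/ε₁ + 1/ε₂ − 1).
T₁⁴ − T₂⁴ = 1.575×10¹¹ − 1.624×10¹⁰ = 1.413×10¹¹ K⁴.
1/ε₁ + 1/ε₂ − 1 = 4.762 + 2.941 − 1 = 6.703.
q = 5.67×10⁻⁸ × 1.413×10¹¹ / 6.703.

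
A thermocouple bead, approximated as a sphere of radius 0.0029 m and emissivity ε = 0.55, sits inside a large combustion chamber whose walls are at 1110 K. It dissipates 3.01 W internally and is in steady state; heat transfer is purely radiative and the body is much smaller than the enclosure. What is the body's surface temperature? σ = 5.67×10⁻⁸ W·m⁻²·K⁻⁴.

T ≈ 1250 K

For a small grey body in a large enclosure, net radiated power = εσA(T⁴ − T_w⁴).
Steady state: P = εσA(T⁴ − T_w⁴) with A = 4πr² = 1.057×10⁻⁴ m².
T⁴ = P/(εσA) + T_w⁴ = 3.01/(0.55·5.67×10⁻⁸·1.057×10⁻⁴) + (1110)⁴
    = 9.133×10¹¹ + 1.518×10¹² = 2.431×10¹² K⁴.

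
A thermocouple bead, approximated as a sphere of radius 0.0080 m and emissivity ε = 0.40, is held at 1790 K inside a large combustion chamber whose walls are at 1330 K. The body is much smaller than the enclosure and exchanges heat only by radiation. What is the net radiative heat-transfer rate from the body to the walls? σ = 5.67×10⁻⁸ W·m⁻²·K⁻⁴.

P_net ≈ 130 W

For a small grey body in a large enclosure: P_net = εσA(T_body⁴ − T_wall⁴).
A = 4πr² = 8.042×10⁻⁴ m²; T_body⁴ − T_wall⁴ = 1.027×10¹³ − 3.129×10¹² = 7.137×10¹² K⁴.
|P_net| = 0.40·5.67×10⁻⁸·8.042×10⁻⁴·7.137×10¹².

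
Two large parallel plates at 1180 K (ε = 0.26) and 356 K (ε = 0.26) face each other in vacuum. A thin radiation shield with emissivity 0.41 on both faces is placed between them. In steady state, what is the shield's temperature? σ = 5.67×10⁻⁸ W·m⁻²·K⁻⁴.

T_s ≈ 994 K

In steady state the net flux on the hot side equals that on the cold side.
σ(T₁⁴−T_s⁴)/D₁ = σ(T_s⁴−T₂⁴)/D₂, with D₁ = 1/ε₁+1/ε_s−1 = 5.285, D₂ = 1/ε_s+1/ε₂−1 = 5.285.
Solve for T_s⁴: T_s⁴ = (D₂·T₁⁴ + D₁·T₂⁴)/(D₁+D₂) = 9.774×10¹¹ K⁴.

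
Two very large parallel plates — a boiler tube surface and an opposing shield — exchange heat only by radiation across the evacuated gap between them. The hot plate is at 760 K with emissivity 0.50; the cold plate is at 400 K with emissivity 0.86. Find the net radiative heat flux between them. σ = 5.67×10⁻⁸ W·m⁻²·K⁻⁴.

q ≈ 8080 W/m²

For two infinite grey parallel plates, q = σ(T₁⁴ − T₂⁴)/(1/ε₁ + 1/ε₂ − 1).
T₁⁴ − T₂⁴ = 3.336×10¹¹ − 2.560×10¹⁰ = 3.080×10¹¹ K⁴.
1/ε₁ + 1/ε₂ − 1 = 2.000 + 1.163 − 1 = 2.163.
q = 5.67×10⁻⁸ × 3.080×10¹¹ / 2.163.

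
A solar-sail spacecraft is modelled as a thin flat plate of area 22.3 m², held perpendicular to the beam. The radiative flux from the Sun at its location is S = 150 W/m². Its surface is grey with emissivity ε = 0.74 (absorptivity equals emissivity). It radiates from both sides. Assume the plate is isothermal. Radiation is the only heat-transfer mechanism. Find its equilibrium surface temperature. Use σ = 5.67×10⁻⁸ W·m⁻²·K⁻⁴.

T ≈ 191 K

At equilibrium, absorbed power = emitted power.
Absorbing cross-section = A = 22.30 m²; emitting surface = 2A = 44.60 m² (ratio 2).
εS·A_cross = εσ·A_surf·T⁴  ⇒  T⁴ = S/(2σ)   (ε cancels).
T⁴ = 150/(2·5.67×10⁻⁸) = 1.323×10⁹ K⁴.
T = (1.323×10⁹)^(1/4).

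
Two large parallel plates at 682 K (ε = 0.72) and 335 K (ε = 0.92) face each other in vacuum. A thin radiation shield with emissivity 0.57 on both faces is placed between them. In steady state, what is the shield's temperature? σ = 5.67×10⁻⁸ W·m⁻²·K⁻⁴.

T_s ≈ 572 K

In steady state the net flux on the hot side equals that on the cold side.
σ(T₁⁴−T_s⁴)/D₁ = σ(T_s⁴−T₂⁴)/D₂, with D₁ = 1/ε₁+1/ε_s−1 = 2.143, D₂ = 1/ε_s+1/ε₂−1 = 1.841.
Solve for T_s⁴: T_s⁴ = (D₂·T₁⁴ + D₁·T₂⁴)/(D₁+D₂) = 1.067×10¹¹ K⁴.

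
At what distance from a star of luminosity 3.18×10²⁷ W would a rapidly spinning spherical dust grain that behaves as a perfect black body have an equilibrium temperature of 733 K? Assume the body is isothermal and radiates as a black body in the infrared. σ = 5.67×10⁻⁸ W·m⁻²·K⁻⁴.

d ≈ 6.22×10¹⁰ m

For an isothermal black-emitting sphere, (1−a)S·πr² = σ·4πr²·T⁴ ⇒ S = 4σT⁴/(1−a).
S = 4·5.67×10⁻⁸·(733)⁴/1.00 = 65470 W/m².
Flux falls as S = L/(4πd²), so d = √(L/(4πS)) = √(3.18×10²⁷/(4π·65470)).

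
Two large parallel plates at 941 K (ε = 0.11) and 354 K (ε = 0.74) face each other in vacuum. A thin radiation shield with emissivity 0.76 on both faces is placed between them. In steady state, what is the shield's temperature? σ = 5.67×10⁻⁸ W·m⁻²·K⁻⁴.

In steady state the net flux on the hot side equals that on the cold side.
σ(T₁⁴−T_s⁴)/D₁ = σ(T_s⁴−T₂⁴)/D₂, with D₁ = 1/ε₁+1/ε_s−1 = 9.407, D₂ = 1/ε_s+1/ε₂−1 = 1.667.
Solve for T_s⁴: T_s⁴ = (D₂·T₁⁴ + D₁·T₂⁴)/(D₁+D₂) = 1.314×10¹¹ K⁴.

T_s ≈ 602 K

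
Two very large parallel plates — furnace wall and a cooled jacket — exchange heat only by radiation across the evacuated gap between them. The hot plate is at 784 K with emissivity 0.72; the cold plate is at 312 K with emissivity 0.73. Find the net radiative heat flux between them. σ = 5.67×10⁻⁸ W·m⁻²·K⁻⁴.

q ≈ 11900 W/m²

For two infinite grey parallel plates, q = σ(T₁⁴ − T₂⁴)/(1/ε₁ + 1/ε₂ − 1).
T₁⁴ − T₂⁴ = 3.778×10¹¹ − 9.476×10⁹ = 3.683×10¹¹ K⁴.
1/ε₁ + 1/ε₂ − 1 = 1.389 + 1.370 − 1 = 1.759.
q = 5.67×10⁻⁸ × 3.683×10¹¹ / 1.759.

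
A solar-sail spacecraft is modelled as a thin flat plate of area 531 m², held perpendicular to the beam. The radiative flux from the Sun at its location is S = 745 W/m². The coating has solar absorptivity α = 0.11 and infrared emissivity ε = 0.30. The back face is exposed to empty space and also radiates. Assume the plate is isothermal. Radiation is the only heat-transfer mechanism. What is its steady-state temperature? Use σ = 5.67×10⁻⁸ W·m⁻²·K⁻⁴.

At equilibrium, absorbed power = emitted power.
Absorbing cross-section = A = 531.0 m²; emitting surface = 2A = 1062 m² (ratio 2).
αS·A_cross = εσ·A_surf·T⁴  ⇒  T⁴ = αS/(ε·2σ).
T⁴ = 0.110·745/(0.30·2·5.67×10⁻⁸) = 2.409×10⁹ K⁴.
T = (2.409×10⁹)^(1/4).

T ≈ 222 K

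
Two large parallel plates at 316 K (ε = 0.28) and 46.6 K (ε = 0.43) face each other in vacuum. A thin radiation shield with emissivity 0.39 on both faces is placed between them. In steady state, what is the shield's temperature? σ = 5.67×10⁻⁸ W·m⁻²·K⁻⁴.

T_s ≈ 256 K

In steady state the net flux on the hot side equals that on the cold side.
σ(T₁⁴−T_s⁴)/D₁ = σ(T_s⁴−T₂⁴)/D₂, with D₁ = 1/ε₁+1/ε_s−1 = 5.136, D₂ = 1/ε_s+1/ε₂−1 = 3.890.
Solve for T_s⁴: T_s⁴ = (D₂·T₁⁴ + D₁·T₂⁴)/(D₁+D₂) = 4.300×10⁹ K⁴.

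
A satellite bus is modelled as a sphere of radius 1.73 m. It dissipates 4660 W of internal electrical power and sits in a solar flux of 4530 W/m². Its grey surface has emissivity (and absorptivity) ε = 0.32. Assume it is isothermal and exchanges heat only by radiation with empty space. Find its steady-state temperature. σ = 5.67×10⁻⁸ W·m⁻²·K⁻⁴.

At steady state, absorbed solar power + internal power = radiated power.
Absorbed: α·S·A_cross = 0.32·4530·9.402 = 13630 W (cross-section πr²).
Total input = 13630 + 4660 = 18290 W.
Radiated: εσ·A_surf·T⁴ with A_surf = 4πr² = 37.61 m².
T⁴ = 18290/(0.32·5.67×10⁻⁸·37.61) = 2.680×10¹⁰ K⁴.

T ≈ 405 K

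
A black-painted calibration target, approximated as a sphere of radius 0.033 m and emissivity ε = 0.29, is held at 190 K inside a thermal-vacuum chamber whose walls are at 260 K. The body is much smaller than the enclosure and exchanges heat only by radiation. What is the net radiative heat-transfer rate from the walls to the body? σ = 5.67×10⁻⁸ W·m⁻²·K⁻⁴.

P_net ≈ 0.735 W

For a small grey body in a large enclosure: P_net = εσA(T_body⁴ − T_wall⁴).
A = 4πr² = 0.01368 m²; T_body⁴ − T_wall⁴ = 1.303×10⁹ − 4.570×10⁹ = -3.267×10⁹ K⁴.
|P_net| = 0.29·5.67×10⁻⁸·0.01368·3.267×10⁹.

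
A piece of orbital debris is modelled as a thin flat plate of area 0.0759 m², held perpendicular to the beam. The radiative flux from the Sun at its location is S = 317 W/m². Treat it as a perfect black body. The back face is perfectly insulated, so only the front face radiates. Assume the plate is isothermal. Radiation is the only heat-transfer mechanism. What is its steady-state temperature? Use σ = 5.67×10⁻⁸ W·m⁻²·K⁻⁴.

T ≈ 273 K

At equilibrium, absorbed power = emitted power.
Absorbing cross-section = A = 0.07590 m²; emitting surface = A = 0.07590 m² (ratio 1).
S·A_cross = εσ·A_surf·T⁴  ⇒  T⁴ = S/(1σ).
T⁴ = 1.00·317/(1·5.67×10⁻⁸) = 5.591×10⁹ K⁴.
T = (5.591×10⁹)^(1/4).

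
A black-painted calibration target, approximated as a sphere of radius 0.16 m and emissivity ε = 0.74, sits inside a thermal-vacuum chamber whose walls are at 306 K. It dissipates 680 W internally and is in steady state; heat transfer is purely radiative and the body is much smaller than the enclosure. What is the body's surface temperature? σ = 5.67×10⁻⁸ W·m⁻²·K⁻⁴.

For a small grey body in a large enclosure, net radiated power = εσA(T⁴ − T_w⁴).
Steady state: P = εσA(T⁴ − T_w⁴) with A = 4πr² = 0.3217 m².
T⁴ = P/(εσA) + T_w⁴ = 680/(0.74·5.67×10⁻⁸·0.3217) + (306)⁴
    = 5.038×10¹⁰ + 8.768×10⁹ = 5.915×10¹⁰ K⁴.

T ≈ 493 K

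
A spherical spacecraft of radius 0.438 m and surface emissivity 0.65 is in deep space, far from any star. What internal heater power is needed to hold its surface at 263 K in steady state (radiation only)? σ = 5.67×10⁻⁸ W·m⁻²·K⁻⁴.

P = εσ·4πr²·T⁴.
4πr² = 2.411 m²; T⁴ = 4.784×10⁹ K⁴.
P = 0.65·5.67×10⁻⁸·2.411·4.784×10⁹.

P ≈ 425 W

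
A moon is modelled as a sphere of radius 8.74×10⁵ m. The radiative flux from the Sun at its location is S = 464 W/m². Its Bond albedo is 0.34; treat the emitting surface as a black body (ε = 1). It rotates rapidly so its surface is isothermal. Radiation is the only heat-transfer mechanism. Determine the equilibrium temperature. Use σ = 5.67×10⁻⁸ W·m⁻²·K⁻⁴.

At equilibrium, absorbed power = emitted power.
Absorbing cross-section = πr² = 2.400×10¹² m²; emitting surface = 4πr² = 9.599×10¹² m² (ratio 4).
(1−a)S·A_cross = εσ·A_surf·T⁴  ⇒  T⁴ = (1−a)S/(4σ).
T⁴ = 0.660·464/(4·5.67×10⁻⁸) = 1.350×10⁹ K⁴.
T = (1.350×10⁹)^(1/4).

T ≈ 192 K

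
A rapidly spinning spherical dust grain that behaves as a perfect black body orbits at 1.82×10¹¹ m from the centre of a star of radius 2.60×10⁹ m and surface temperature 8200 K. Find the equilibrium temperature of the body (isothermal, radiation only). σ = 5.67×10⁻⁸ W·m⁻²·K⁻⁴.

The star's surface emits σT_*⁴; at distance d the flux is S = σT_*⁴(R_*/d)².
S = 5.67×10⁻⁸·(8200)⁴·(2.60×10⁹/1.82×10¹¹)² = 52320 W/m².
For an isothermal sphere T⁴ = (1−a)S/(4σ) = 2.307×10¹¹ K⁴.

T ≈ 693 K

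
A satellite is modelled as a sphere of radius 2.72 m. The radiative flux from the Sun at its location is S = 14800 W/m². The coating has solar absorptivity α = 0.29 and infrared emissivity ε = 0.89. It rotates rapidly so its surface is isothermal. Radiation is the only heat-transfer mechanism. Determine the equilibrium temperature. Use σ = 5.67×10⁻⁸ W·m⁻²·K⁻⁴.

At equilibrium, absorbed power = emitted power.
Absorbing cross-section = πr² = 23.24 m²; emitting surface = 4πr² = 92.97 m² (ratio 4).
αS·A_cross = εσ·A_surf·T⁴  ⇒  T⁴ = αS/(ε·4σ).
T⁴ = 0.290·14800/(0.89·4·5.67×10⁻⁸) = 2.126×10¹⁰ K⁴.
T = (2.126×10¹⁰)^(1/4).

T ≈ 382 K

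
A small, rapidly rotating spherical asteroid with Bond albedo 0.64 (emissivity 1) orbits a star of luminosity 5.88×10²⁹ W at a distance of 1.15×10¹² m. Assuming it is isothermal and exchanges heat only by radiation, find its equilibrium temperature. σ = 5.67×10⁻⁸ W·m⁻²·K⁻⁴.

T ≈ 487 K

First find the stellar flux at distance d: S = L/(4πd²) = 5.88×10²⁹/(4π·(1.15×10¹²)²) = 35380 W/m².
For an isothermal sphere, absorbed (1−a)S·πr² = emitted σ·4πr²·T⁴, so T⁴ = (1−a)S/(4σ).
T⁴ = 0.360·35380/(4·5.67×10⁻⁸) = 5.616×10¹⁰ K⁴.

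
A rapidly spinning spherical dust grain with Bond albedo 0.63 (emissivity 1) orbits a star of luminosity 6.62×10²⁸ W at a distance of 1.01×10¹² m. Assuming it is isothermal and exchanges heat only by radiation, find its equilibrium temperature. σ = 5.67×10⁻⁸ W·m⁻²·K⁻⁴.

T ≈ 303 K

First find the stellar flux at distance d: S = L/(4πd²) = 6.62×10²⁸/(4π·(1.01×10¹²)²) = 5164 W/m².
For an isothermal sphere, absorbed (1−a)S·πr² = emitted σ·4πr²·T⁴, so T⁴ = (1−a)S/(4σ).
T⁴ = 0.370·5164/(4·5.67×10⁻⁸) = 8.425×10⁹ K⁴.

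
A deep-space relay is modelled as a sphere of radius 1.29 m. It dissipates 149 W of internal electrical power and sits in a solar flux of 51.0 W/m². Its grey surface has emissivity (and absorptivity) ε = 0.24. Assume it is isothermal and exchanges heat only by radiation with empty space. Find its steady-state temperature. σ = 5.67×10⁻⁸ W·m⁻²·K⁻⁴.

T ≈ 165 K

At steady state, absorbed solar power + internal power = radiated power.
Absorbed: α·S·A_cross = 0.24·51.0·5.228 = 63.99 W (cross-section πr²).
Total input = 63.99 + 149 = 213.0 W.
Radiated: εσ·A_surf·T⁴ with A_surf = 4πr² = 20.91 m².
T⁴ = 213.0/(0.24·5.67×10⁻⁸·20.91) = 7.485×10⁸ K⁴.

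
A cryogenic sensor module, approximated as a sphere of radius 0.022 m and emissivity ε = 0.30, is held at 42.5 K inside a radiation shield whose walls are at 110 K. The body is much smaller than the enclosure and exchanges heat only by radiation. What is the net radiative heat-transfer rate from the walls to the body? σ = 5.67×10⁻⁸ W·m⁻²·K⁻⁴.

P_net ≈ 0.0148 W

For a small grey body in a large enclosure: P_net = εσA(T_body⁴ − T_wall⁴).
A = 4πr² = 0.006082 m²; T_body⁴ − T_wall⁴ = 3.263×10⁶ − 1.464×10⁸ = -1.431×10⁸ K⁴.
|P_net| = 0.30·5.67×10⁻⁸·0.006082·1.431×10⁸.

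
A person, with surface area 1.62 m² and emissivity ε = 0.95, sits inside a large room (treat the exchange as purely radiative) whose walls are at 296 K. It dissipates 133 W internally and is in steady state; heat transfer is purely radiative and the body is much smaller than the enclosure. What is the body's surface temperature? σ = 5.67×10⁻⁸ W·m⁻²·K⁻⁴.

T ≈ 310 K

For a small grey body in a large enclosure, net radiated power = εσA(T⁴ − T_w⁴).
Steady state: P = εσA(T⁴ − T_w⁴) with A = 1.62 m².
T⁴ = P/(εσA) + T_w⁴ = 133/(0.95·5.67×10⁻⁸·1.620) + (296)⁴
    = 1.524×10⁹ + 7.677×10⁹ = 9.201×10⁹ K⁴.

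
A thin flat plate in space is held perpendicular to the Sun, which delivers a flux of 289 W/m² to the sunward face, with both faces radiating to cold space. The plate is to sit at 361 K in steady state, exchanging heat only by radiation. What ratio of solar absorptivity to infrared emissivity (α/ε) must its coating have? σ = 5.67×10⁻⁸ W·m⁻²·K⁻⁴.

α/ε ≈ 6.66

Balance: αS·A = εσ·2A·T⁴ ⇒ α/ε = 2σT⁴/S.
α/ε = 2·5.67×10⁻⁸·(361)⁴/289 = 2·5.67×10⁻⁸·1.698×10¹⁰/289.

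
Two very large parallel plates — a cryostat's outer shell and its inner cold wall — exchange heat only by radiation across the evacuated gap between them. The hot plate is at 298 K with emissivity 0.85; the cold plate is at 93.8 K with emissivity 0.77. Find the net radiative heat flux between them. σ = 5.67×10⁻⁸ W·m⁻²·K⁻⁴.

For two infinite grey parallel plates, q = σ(T₁⁴ − T₂⁴)/(1/ε₁ + 1/ε₂ − 1).
T₁⁴ − T₂⁴ = 7.886×10⁹ − 7.741×10⁷ = 7.809×10⁹ K⁴.
1/ε₁ + 1/ε₂ − 1 = 1.176 + 1.299 − 1 = 1.475.
q = 5.67×10⁻⁸ × 7.809×10⁹ / 1.475.

q ≈ 300 W/m²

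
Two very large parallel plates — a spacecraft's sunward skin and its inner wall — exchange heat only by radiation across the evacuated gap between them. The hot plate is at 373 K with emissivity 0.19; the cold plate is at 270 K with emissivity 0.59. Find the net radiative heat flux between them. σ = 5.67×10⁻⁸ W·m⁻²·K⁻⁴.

For two infinite grey parallel plates, q = σ(T₁⁴ − T₂⁴)/(1/ε₁ + 1/ε₂ − 1).
T₁⁴ − T₂⁴ = 1.936×10¹⁰ − 5.314×10⁹ = 1.404×10¹⁰ K⁴.
1/ε₁ + 1/ε₂ − 1 = 5.263 + 1.695 − 1 = 5.958.
q = 5.67×10⁻⁸ × 1.404×10¹⁰ / 5.958.

q ≈ 134 W/m²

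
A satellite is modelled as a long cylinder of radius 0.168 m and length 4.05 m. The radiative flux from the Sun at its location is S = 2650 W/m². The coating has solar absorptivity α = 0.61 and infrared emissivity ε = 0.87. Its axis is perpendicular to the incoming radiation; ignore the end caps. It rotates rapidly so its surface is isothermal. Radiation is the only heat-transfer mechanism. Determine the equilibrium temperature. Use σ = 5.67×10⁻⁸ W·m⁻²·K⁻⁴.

T ≈ 320 K

At equilibrium, absorbed power = emitted power.
Absorbing cross-section = 2rL = 1.361 m²; emitting surface = 2πrL = 4.275 m² (ratio π).
αS·A_cross = εσ·A_surf·T⁴  ⇒  T⁴ = αS/(ε·πσ).
T⁴ = 0.610·2650/(0.87·π·5.67×10⁻⁸) = 1.043×10¹⁰ K⁴.
T = (1.043×10¹⁰)^(1/4).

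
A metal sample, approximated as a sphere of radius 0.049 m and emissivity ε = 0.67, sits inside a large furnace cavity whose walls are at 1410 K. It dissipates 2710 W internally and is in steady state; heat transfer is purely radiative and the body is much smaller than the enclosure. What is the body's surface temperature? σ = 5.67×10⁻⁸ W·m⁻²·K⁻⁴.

T ≈ 1590 K

For a small grey body in a large enclosure, net radiated power = εσA(T⁴ − T_w⁴).
Steady state: P = εσA(T⁴ − T_w⁴) with A = 4πr² = 0.03017 m².
T⁴ = P/(εσA) + T_w⁴ = 2710/(0.67·5.67×10⁻⁸·0.03017) + (1410)⁴
    = 2.364×10¹² + 3.953×10¹² = 6.317×10¹² K⁴.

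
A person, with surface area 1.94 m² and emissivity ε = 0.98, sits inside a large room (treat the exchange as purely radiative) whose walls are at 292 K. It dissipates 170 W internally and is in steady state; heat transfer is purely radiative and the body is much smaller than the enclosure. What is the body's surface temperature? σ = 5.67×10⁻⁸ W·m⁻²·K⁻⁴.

For a small grey body in a large enclosure, net radiated power = εσA(T⁴ − T_w⁴).
Steady state: P = εσA(T⁴ − T_w⁴) with A = 1.94 m².
T⁴ = P/(εσA) + T_w⁴ = 170/(0.98·5.67×10⁻⁸·1.940) + (292)⁴
    = 1.577×10⁹ + 7.270×10⁹ = 8.847×10⁹ K⁴.

T ≈ 307 K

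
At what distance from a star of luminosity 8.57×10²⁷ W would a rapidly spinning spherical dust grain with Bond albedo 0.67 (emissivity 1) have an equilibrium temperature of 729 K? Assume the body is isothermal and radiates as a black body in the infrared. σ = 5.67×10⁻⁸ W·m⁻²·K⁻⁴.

d ≈ 5.93×10¹⁰ m

For an isothermal black-emitting sphere, (1−a)S·πr² = σ·4πr²·T⁴ ⇒ S = 4σT⁴/(1−a).
S = 4·5.67×10⁻⁸·(729)⁴/0.330 = 1.941×10⁵ W/m².
Flux falls as S = L/(4πd²), so d = √(L/(4πS)) = √(8.57×10²⁷/(4π·1.941×10⁵)).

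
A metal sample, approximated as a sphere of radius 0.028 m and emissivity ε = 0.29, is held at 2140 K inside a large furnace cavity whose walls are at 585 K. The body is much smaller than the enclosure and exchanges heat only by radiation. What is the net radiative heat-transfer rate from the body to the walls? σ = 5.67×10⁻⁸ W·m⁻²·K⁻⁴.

For a small grey body in a large enclosure: P_net = εσA(T_body⁴ − T_wall⁴).
A = 4πr² = 0.009852 m²; T_body⁴ − T_wall⁴ = 2.097×10¹³ − 1.171×10¹¹ = 2.086×10¹³ K⁴.
|P_net| = 0.29·5.67×10⁻⁸·0.009852·2.086×10¹³.

P_net ≈ 3380 W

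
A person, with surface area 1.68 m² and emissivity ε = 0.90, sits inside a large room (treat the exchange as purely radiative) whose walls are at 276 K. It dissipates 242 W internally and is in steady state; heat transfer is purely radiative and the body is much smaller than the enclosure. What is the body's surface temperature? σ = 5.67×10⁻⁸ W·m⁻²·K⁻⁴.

T ≈ 305 K

For a small grey body in a large enclosure, net radiated power = εσA(T⁴ − T_w⁴).
Steady state: P = εσA(T⁴ − T_w⁴) with A = 1.68 m².
T⁴ = P/(εσA) + T_w⁴ = 242/(0.90·5.67×10⁻⁸·1.680) + (276)⁴
    = 2.823×10⁹ + 5.803×10⁹ = 8.626×10⁹ K⁴.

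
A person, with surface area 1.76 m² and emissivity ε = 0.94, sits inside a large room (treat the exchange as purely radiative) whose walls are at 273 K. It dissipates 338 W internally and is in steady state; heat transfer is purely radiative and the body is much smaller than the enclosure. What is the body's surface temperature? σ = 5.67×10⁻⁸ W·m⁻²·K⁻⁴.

For a small grey body in a large enclosure, net radiated power = εσA(T⁴ − T_w⁴).
Steady state: P = εσA(T⁴ − T_w⁴) with A = 1.76 m².
T⁴ = P/(εσA) + T_w⁴ = 338/(0.94·5.67×10⁻⁸·1.760) + (273)⁴
    = 3.603×10⁹ + 5.555×10⁹ = 9.158×10⁹ K⁴.

T ≈ 309 K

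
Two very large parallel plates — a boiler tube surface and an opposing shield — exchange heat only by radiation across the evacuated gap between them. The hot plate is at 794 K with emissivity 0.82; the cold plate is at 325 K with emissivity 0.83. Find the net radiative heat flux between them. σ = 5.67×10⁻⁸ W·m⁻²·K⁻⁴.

For two infinite grey parallel plates, q = σ(T₁⁴ − T₂⁴)/(1/ε₁ + 1/ε₂ − 1).
T₁⁴ − T₂⁴ = 3.974×10¹¹ − 1.116×10¹⁰ = 3.863×10¹¹ K⁴.
1/ε₁ + 1/ε₂ − 1 = 1.220 + 1.205 − 1 = 1.424.
q = 5.67×10⁻⁸ × 3.863×10¹¹ / 1.424.

q ≈ 15400 W/m²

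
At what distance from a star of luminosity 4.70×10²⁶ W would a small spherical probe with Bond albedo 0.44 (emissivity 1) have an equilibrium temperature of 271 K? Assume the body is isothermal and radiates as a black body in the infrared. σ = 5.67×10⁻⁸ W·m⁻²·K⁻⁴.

d ≈ 1.31×10¹¹ m

For an isothermal black-emitting sphere, (1−a)S·πr² = σ·4πr²·T⁴ ⇒ S = 4σT⁴/(1−a).
S = 4·5.67×10⁻⁸·(271)⁴/0.560 = 2184 W/m².
Flux falls as S = L/(4πd²), so d = √(L/(4πS)) = √(4.70×10²⁶/(4π·2184)).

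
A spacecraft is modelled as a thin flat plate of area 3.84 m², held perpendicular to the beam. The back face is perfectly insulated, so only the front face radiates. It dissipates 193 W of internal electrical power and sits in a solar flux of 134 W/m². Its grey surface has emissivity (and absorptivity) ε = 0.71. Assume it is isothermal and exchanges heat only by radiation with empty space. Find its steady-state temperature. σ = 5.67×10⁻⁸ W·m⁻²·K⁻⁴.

At steady state, absorbed solar power + internal power = radiated power.
Absorbed: α·S·A_cross = 0.71·134·3.840 = 365.3 W (cross-section A).
Total input = 365.3 + 193 = 558.3 W.
Radiated: εσ·A_surf·T⁴ with A_surf = A = 3.840 m².
T⁴ = 558.3/(0.71·5.67×10⁻⁸·3.840) = 3.612×10⁹ K⁴.

T ≈ 245 K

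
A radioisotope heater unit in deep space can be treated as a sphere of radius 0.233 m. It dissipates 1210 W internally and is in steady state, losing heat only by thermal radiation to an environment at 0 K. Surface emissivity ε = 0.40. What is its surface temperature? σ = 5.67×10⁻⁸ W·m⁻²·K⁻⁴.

Steady state: internal power = radiated power, P = εσA T⁴.
Radiating area A = 4πr² = 0.6822 m².
T⁴ = P/(εσA) = 1210/(0.40·5.67×10⁻⁸·0.6822) = 7.820×10¹⁰ K⁴.
T = (7.820×10¹⁰)^(1/4).

T ≈ 529 K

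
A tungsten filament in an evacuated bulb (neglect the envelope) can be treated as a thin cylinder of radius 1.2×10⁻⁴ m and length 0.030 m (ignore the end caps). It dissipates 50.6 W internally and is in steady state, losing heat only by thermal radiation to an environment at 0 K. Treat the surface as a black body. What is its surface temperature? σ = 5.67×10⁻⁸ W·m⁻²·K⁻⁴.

T ≈ 2510 K

Steady state: internal power = radiated power, P = εσA T⁴.
Radiating area A = 2πrL = 2.262×10⁻⁵ m².
T⁴ = P/(εσA) = 50.6/(1.0·5.67×10⁻⁸·2.262×10⁻⁵) = 3.945×10¹³ K⁴.
T = (3.945×10¹³)^(1/4).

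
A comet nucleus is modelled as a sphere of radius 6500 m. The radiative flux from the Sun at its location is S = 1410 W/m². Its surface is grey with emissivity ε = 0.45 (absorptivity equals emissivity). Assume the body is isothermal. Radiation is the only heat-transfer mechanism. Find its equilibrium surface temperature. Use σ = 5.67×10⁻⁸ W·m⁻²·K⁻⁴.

At equilibrium, absorbed power = emitted power.
Absorbing cross-section = πr² = 1.327×10⁸ m²; emitting surface = 4πr² = 5.309×10⁸ m² (ratio 4).
εS·A_cross = εσ·A_surf·T⁴  ⇒  T⁴ = S/(4σ)   (ε cancels).
T⁴ = 1410/(4·5.67×10⁻⁸) = 6.217×10⁹ K⁴.
T = (6.217×10⁹)^(1/4).

T ≈ 281 K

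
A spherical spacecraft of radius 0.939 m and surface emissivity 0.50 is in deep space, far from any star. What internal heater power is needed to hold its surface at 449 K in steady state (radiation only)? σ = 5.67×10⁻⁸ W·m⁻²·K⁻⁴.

P = εσ·4πr²·T⁴.
4πr² = 11.08 m²; T⁴ = 4.064×10¹⁰ K⁴.
P = 0.50·5.67×10⁻⁸·11.08·4.064×10¹⁰.

P ≈ 12800 W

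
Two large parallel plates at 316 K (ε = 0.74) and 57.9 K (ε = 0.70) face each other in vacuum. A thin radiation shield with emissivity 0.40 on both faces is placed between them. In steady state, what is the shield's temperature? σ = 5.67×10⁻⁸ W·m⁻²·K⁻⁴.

In steady state the net flux on the hot side equals that on the cold side.
σ(T₁⁴−T_s⁴)/D₁ = σ(T_s⁴−T₂⁴)/D₂, with D₁ = 1/ε₁+1/ε_s−1 = 2.851, D₂ = 1/ε_s+1/ε₂−1 = 2.929.
Solve for T_s⁴: T_s⁴ = (D₂·T₁⁴ + D₁·T₂⁴)/(D₁+D₂) = 5.058×10⁹ K⁴.

T_s ≈ 267 K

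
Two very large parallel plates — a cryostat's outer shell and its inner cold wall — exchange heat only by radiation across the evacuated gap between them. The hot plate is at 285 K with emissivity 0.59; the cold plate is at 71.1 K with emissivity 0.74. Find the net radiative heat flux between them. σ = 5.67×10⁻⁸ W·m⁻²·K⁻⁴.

For two infinite grey parallel plates, q = σ(T₁⁴ − T₂⁴)/(1/ε₁ + 1/ε₂ − 1).
T₁⁴ − T₂⁴ = 6.598×10⁹ − 2.556×10⁷ = 6.572×10⁹ K⁴.
1/ε₁ + 1/ε₂ − 1 = 1.695 + 1.351 − 1 = 2.046.
q = 5.67×10⁻⁸ × 6.572×10⁹ / 2.046.

q ≈ 182 W/m²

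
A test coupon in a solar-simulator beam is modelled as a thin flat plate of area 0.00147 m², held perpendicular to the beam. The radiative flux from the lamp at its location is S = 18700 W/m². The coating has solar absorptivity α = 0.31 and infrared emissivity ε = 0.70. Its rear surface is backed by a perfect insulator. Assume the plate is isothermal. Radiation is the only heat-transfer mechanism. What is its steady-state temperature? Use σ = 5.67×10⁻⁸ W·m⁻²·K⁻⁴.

At equilibrium, absorbed power = emitted power.
Absorbing cross-section = A = 0.001470 m²; emitting surface = A = 0.001470 m² (ratio 1).
αS·A_cross = εσ·A_surf·T⁴  ⇒  T⁴ = αS/(ε·1σ).
T⁴ = 0.310·18700/(0.70·1·5.67×10⁻⁸) = 1.461×10¹¹ K⁴.
T = (1.461×10¹¹)^(1/4).

T ≈ 618 K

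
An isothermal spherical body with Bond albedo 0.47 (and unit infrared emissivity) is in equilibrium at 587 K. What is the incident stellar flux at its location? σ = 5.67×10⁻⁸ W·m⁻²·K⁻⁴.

S ≈ 50800 W/m²

(1−a)S·πr² = σ·4πr²·T⁴ ⇒ S = 4σT⁴/(1−a).
S = 4·5.67×10⁻⁸·1.187×10¹¹/0.530.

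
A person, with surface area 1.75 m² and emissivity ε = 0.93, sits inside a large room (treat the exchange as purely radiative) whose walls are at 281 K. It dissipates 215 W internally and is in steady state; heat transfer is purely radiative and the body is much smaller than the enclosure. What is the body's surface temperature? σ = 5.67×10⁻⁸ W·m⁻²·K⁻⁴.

For a small grey body in a large enclosure, net radiated power = εσA(T⁴ − T_w⁴).
Steady state: P = εσA(T⁴ − T_w⁴) with A = 1.75 m².
T⁴ = P/(εσA) + T_w⁴ = 215/(0.93·5.67×10⁻⁸·1.750) + (281)⁴
    = 2.330×10⁹ + 6.235×10⁹ = 8.565×10⁹ K⁴.

T ≈ 304 K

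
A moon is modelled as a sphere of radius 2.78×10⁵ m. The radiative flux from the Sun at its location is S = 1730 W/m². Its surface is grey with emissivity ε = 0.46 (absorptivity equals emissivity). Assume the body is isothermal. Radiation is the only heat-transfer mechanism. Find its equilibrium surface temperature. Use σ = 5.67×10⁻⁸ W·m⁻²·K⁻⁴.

At equilibrium, absorbed power = emitted power.
Absorbing cross-section = πr² = 2.428×10¹¹ m²; emitting surface = 4πr² = 9.712×10¹¹ m² (ratio 4).
εS·A_cross = εσ·A_surf·T⁴  ⇒  T⁴ = S/(4σ)   (ε cancels).
T⁴ = 1730/(4·5.67×10⁻⁸) = 7.628×10⁹ K⁴.
T = (7.628×10⁹)^(1/4).

T ≈ 296 K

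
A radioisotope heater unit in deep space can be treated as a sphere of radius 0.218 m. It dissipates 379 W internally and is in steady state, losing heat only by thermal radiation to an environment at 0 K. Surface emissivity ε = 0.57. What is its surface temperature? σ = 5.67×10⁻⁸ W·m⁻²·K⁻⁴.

T ≈ 374 K

Steady state: internal power = radiated power, P = εσA T⁴.
Radiating area A = 4πr² = 0.5972 m².
T⁴ = P/(εσA) = 379/(0.57·5.67×10⁻⁸·0.5972) = 1.964×10¹⁰ K⁴.
T = (1.964×10¹⁰)^(1/4).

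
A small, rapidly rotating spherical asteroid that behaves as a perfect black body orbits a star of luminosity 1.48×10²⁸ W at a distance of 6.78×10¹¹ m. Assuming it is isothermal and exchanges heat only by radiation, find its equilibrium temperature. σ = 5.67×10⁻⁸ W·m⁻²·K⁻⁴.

T ≈ 326 K

First find the stellar flux at distance d: S = L/(4πd²) = 1.48×10²⁸/(4π·(6.78×10¹¹)²) = 2562 W/m².
For an isothermal sphere, absorbed (1−a)S·πr² = emitted σ·4πr²·T⁴, so T⁴ = (1−a)S/(4σ).
T⁴ = 1.00·2562/(4·5.67×10⁻⁸) = 1.130×10¹⁰ K⁴.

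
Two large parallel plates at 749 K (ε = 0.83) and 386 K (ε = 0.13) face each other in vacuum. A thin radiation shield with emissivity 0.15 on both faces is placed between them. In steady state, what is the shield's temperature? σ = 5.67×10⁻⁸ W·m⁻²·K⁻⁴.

T_s ≈ 681 K

In steady state the net flux on the hot side equals that on the cold side.
σ(T₁⁴−T_s⁴)/D₁ = σ(T_s⁴−T₂⁴)/D₂, with D₁ = 1/ε₁+1/ε_s−1 = 6.871, D₂ = 1/ε_s+1/ε₂−1 = 13.36.
Solve for T_s⁴: T_s⁴ = (D₂·T₁⁴ + D₁·T₂⁴)/(D₁+D₂) = 2.154×10¹¹ K⁴.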